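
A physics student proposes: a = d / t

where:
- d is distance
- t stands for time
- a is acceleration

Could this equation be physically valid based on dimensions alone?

No

d (distance) has dimensions [L].
t (time) has dimensions [T].
a (acceleration) has dimensions [L T^-2].

Left side: [L T^-2]
Right side: [L T^-1]

The two sides have different dimensions, so the equation is NOT dimensionally consistent.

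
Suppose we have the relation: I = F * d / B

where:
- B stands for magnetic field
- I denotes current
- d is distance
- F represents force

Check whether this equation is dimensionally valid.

No

B (magnetic field) has dimensions [I^-1 M T^-2].
I (current) has dimensions [I].
d (distance) has dimensions [L].
F (force) has dimensions [L M T^-2].

Left side: [I]
Right side: [I L^2]

The two sides have different dimensions, so the equation is NOT dimensionally consistent.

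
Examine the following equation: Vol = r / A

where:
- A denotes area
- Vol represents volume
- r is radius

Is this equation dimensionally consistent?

No

A (area) has dimensions [L^2].
Vol (volume) has dimensions [L^3].
r (radius) has dimensions [L].

Left side: [L^3]
Right side: [L^-1]

The two sides have different dimensions, so the equation is NOT dimensionally consistent.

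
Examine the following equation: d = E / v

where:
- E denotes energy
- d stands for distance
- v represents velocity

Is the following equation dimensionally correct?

No

E (energy) has dimensions [L^2 M T^-2].
d (distance) has dimensions [L].
v (velocity) has dimensions [L T^-1].

Left side: [L]
Right side: [L M T^-1]

The two sides have different dimensions, so the equation is NOT dimensionally consistent.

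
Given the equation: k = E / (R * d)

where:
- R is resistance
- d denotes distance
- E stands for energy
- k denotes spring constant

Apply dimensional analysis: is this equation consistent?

No

R (resistance) has dimensions [I^-2 L^2 M T^-3].
d (distance) has dimensions [L].
E (energy) has dimensions [L^2 M T^-2].
k (spring constant) has dimensions [M T^-2].

Left side: [M T^-2]
Right side: [I^2 L^-1 T]

The two sides have different dimensions, so the equation is NOT dimensionally consistent.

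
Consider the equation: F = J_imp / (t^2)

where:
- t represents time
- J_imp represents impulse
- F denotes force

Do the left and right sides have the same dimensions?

No

t (time) has dimensions [T].
J_imp (impulse) has dimensions [L M T^-1].
F (force) has dimensions [L M T^-2].

Left side: [L M T^-2]
Right side: [L M T^-3]

The two sides have different dimensions, so the equation is NOT dimensionally consistent.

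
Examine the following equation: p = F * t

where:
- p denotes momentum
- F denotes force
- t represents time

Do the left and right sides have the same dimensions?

Yes

p (momentum) has dimensions [L M T^-1].
F (force) has dimensions [L M T^-2].
t (time) has dimensions [T].

Left side: [L M T^-1]
Right side: [L M T^-1]

Both sides have the same dimensions, so the equation is dimensionally consistent.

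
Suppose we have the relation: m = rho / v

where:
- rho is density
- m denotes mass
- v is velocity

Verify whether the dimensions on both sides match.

No

rho (density) has dimensions [L^-3 M].
m (mass) has dimensions [M].
v (velocity) has dimensions [L T^-1].

Left side: [M]
Right side: [L^-4 M T]

The two sides have different dimensions, so the equation is NOT dimensionally consistent.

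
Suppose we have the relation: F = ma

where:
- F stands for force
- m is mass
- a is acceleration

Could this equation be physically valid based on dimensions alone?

Yes

F (force) has dimensions [L M T^-2].
m (mass) has dimensions [M].
a (acceleration) has dimensions [L T^-2].

Left side: [L M T^-2]
Right side: [L M T^-2]

Both sides have the same dimensions, so the equation is dimensionally consistent.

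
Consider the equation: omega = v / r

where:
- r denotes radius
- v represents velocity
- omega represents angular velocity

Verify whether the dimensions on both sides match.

Yes

r (radius) has dimensions [L].
v (velocity) has dimensions [L T^-1].
omega (angular velocity) has dimensions [T^-1].

Left side: [T^-1]
Right side: [T^-1]

Both sides have the same dimensions, so the equation is dimensionally consistent.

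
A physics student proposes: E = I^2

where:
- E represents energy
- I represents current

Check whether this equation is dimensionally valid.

No

E (energy) has dimensions [L^2 M T^-2].
I (current) has dimensions [I].

Left side: [L^2 M T^-2]
Right side: [I^2]

The two sides have different dimensions, so the equation is NOT dimensionally consistent.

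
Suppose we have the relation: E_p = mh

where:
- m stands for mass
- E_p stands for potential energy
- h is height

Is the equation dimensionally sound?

No

m (mass) has dimensions [M].
E_p (potential energy) has dimensions [L^2 M T^-2].
h (height) has dimensions [L].

Left side: [L^2 M T^-2]
Right side: [L M]

The two sides have different dimensions, so the equation is NOT dimensionally consistent.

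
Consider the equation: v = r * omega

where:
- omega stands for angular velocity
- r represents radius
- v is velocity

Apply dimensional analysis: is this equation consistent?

Yes

omega (angular velocity) has dimensions [T^-1].
r (radius) has dimensions [L].
v (velocity) has dimensions [L T^-1].

Left side: [L T^-1]
Right side: [L T^-1]

Both sides have the same dimensions, so the equation is dimensionally consistent.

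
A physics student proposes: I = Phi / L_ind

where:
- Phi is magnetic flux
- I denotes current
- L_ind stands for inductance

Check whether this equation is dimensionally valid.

Yes

Phi (magnetic flux) has dimensions [I^-1 L^2 M T^-2].
I (current) has dimensions [I].
L_ind (inductance) has dimensions [I^-2 L^2 M T^-2].

Left side: [I]
Right side: [I]

Both sides have the same dimensions, so the equation is dimensionally consistent.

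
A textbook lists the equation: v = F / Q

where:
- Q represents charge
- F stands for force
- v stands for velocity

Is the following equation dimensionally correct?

No

Q (charge) has dimensions [I T].
F (force) has dimensions [L M T^-2].
v (velocity) has dimensions [L T^-1].

Left side: [L T^-1]
Right side: [I^-1 L M T^-3]

The two sides have different dimensions, so the equation is NOT dimensionally consistent.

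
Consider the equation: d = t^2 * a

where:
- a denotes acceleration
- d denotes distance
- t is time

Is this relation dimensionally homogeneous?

Yes

a (acceleration) has dimensions [L T^-2].
d (distance) has dimensions [L].
t (time) has dimensions [T].

Left side: [L]
Right side: [L]

Both sides have the same dimensions, so the equation is dimensionally consistent.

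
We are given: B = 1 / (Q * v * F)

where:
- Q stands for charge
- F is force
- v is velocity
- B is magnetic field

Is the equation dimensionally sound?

No

Q (charge) has dimensions [I T].
F (force) has dimensions [L M T^-2].
v (velocity) has dimensions [L T^-1].
B (magnetic field) has dimensions [I^-1 M T^-2].

Left side: [I^-1 M T^-2]
Right side: [I^-1 L^-2 M^-1 T^2]

The two sides have different dimensions, so the equation is NOT dimensionally consistent.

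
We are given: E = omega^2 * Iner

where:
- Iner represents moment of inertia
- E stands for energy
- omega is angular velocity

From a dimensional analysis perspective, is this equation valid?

Yes

Iner (moment of inertia) has dimensions [L^2 M].
E (energy) has dimensions [L^2 M T^-2].
omega (angular velocity) has dimensions [T^-1].

Left side: [L^2 M T^-2]
Right side: [L^2 M T^-2]

Both sides have the same dimensions, so the equation is dimensionally consistent.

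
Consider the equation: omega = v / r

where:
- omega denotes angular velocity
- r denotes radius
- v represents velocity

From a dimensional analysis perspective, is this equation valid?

Yes

omega (angular velocity) has dimensions [T^-1].
r (radius) has dimensions [L].
v (velocity) has dimensions [L T^-1].

Left side: [T^-1]
Right side: [T^-1]

Both sides have the same dimensions, so the equation is dimensionally consistent.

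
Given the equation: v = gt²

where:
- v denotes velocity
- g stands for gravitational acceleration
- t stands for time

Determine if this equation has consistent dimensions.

No

v (velocity) has dimensions [L T^-1].
g (gravitational acceleration) has dimensions [L T^-2].
t (time) has dimensions [T].

Left side: [L T^-1]
Right side: [L]

The two sides have different dimensions, so the equation is NOT dimensionally consistent.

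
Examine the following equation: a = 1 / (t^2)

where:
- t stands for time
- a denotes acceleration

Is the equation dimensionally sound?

No

t (time) has dimensions [T].
a (acceleration) has dimensions [L T^-2].

Left side: [L T^-2]
Right side: [T^-2]

The two sides have different dimensions, so the equation is NOT dimensionally consistent.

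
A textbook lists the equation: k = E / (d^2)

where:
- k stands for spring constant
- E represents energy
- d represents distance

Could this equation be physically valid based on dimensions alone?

Yes

k (spring constant) has dimensions [M T^-2].
E (energy) has dimensions [L^2 M T^-2].
d (distance) has dimensions [L].

Left side: [M T^-2]
Right side: [M T^-2]

Both sides have the same dimensions, so the equation is dimensionally consistent.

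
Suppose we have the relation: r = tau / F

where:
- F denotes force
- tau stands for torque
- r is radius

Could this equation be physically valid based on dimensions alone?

Yes

F (force) has dimensions [L M T^-2].
tau (torque) has dimensions [L^2 M T^-2].
r (radius) has dimensions [L].

Left side: [L]
Right side: [L]

Both sides have the same dimensions, so the equation is dimensionally consistent.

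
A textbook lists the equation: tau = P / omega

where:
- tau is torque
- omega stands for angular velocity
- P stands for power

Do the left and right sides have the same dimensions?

Yes

tau (torque) has dimensions [L^2 M T^-2].
omega (angular velocity) has dimensions [T^-1].
P (power) has dimensions [L^2 M T^-3].

Left side: [L^2 M T^-2]
Right side: [L^2 M T^-2]

Both sides have the same dimensions, so the equation is dimensionally consistent.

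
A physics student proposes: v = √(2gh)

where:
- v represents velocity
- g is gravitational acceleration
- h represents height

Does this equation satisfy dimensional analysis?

Yes

v (velocity) has dimensions [L T^-1].
g (gravitational acceleration) has dimensions [L T^-2].
h (height) has dimensions [L].

Left side: [L T^-1]
Right side: [L T^-1]

Both sides have the same dimensions, so the equation is dimensionally consistent.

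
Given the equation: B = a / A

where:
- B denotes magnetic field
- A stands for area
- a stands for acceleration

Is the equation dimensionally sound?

No

B (magnetic field) has dimensions [I^-1 M T^-2].
A (area) has dimensions [L^2].
a (acceleration) has dimensions [L T^-2].

Left side: [I^-1 M T^-2]
Right side: [L^-1 T^-2]

The two sides have different dimensions, so the equation is NOT dimensionally consistent.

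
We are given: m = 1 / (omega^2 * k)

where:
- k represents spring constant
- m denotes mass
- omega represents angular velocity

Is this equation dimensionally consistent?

No

k (spring constant) has dimensions [M T^-2].
m (mass) has dimensions [M].
omega (angular velocity) has dimensions [T^-1].

Left side: [M]
Right side: [M^-1 T^4]

The two sides have different dimensions, so the equation is NOT dimensionally consistent.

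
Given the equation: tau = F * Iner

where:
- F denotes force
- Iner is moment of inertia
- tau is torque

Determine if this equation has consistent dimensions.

No

F (force) has dimensions [L M T^-2].
Iner (moment of inertia) has dimensions [L^2 M].
tau (torque) has dimensions [L^2 M T^-2].

Left side: [L^2 M T^-2]
Right side: [L^3 M^2 T^-2]

The two sides have different dimensions, so the equation is NOT dimensionally consistent.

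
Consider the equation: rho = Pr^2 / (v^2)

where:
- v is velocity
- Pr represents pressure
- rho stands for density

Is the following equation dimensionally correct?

No

v (velocity) has dimensions [L T^-1].
Pr (pressure) has dimensions [L^-1 M T^-2].
rho (density) has dimensions [L^-3 M].

Left side: [L^-3 M]
Right side: [L^-4 M^2 T^-2]

The two sides have different dimensions, so the equation is NOT dimensionally consistent.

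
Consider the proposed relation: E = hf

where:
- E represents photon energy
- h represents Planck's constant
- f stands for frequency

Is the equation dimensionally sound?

Yes

E (photon energy) has dimensions [L^2 M T^-2].
h (Planck's constant) has dimensions [L^2 M T^-1].
f (frequency) has dimensions [T^-1].

Left side: [L^2 M T^-2]
Right side: [L^2 M T^-2]

Both sides have the same dimensions, so the equation is dimensionally consistent.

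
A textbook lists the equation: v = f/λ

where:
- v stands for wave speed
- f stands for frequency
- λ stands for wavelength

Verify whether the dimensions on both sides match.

No

v (wave speed) has dimensions [L T^-1].
f (frequency) has dimensions [T^-1].
λ (wavelength) has dimensions [L].

Left side: [L T^-1]
Right side: [L^-1 T^-1]

The two sides have different dimensions, so the equation is NOT dimensionally consistent.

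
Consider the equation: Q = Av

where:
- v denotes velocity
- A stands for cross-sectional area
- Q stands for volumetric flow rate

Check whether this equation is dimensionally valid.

Yes

v (velocity) has dimensions [L T^-1].
A (cross-sectional area) has dimensions [L^2].
Q (volumetric flow rate) has dimensions [L^3 T^-1].

Left side: [L^3 T^-1]
Right side: [L^3 T^-1]

Both sides have the same dimensions, so the equation is dimensionally consistent.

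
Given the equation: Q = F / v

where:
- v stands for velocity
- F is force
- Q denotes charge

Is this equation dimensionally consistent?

No

v (velocity) has dimensions [L T^-1].
F (force) has dimensions [L M T^-2].
Q (charge) has dimensions [I T].

Left side: [I T]
Right side: [M T^-1]

The two sides have different dimensions, so the equation is NOT dimensionally consistent.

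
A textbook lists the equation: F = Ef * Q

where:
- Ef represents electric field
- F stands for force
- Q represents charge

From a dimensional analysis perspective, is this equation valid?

Yes

Ef (electric field) has dimensions [I^-1 L M T^-3].
F (force) has dimensions [L M T^-2].
Q (charge) has dimensions [I T].

Left side: [L M T^-2]
Right side: [L M T^-2]

Both sides have the same dimensions, so the equation is dimensionally consistent.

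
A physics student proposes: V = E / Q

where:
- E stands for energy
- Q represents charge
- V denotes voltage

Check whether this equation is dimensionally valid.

Yes

E (energy) has dimensions [L^2 M T^-2].
Q (charge) has dimensions [I T].
V (voltage) has dimensions [I^-1 L^2 M T^-3].

Left side: [I^-1 L^2 M T^-3]
Right side: [I^-1 L^2 M T^-3]

Both sides have the same dimensions, so the equation is dimensionally consistent.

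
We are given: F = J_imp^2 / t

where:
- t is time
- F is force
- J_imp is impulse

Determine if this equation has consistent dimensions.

No

t (time) has dimensions [T].
F (force) has dimensions [L M T^-2].
J_imp (impulse) has dimensions [L M T^-1].

Left side: [L M T^-2]
Right side: [L^2 M^2 T^-3]

The two sides have different dimensions, so the equation is NOT dimensionally consistent.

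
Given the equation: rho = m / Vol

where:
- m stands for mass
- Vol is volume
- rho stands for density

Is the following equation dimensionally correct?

Yes

m (mass) has dimensions [M].
Vol (volume) has dimensions [L^3].
rho (density) has dimensions [L^-3 M].

Left side: [L^-3 M]
Right side: [L^-3 M]

Both sides have the same dimensions, so the equation is dimensionally consistent.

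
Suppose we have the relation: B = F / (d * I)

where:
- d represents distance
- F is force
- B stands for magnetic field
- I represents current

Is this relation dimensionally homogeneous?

Yes

d (distance) has dimensions [L].
F (force) has dimensions [L M T^-2].
B (magnetic field) has dimensions [I^-1 M T^-2].
I (current) has dimensions [I].

Left side: [I^-1 M T^-2]
Right side: [I^-1 M T^-2]

Both sides have the same dimensions, so the equation is dimensionally consistent.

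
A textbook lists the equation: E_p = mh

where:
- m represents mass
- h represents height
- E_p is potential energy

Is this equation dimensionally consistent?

No

m (mass) has dimensions [M].
h (height) has dimensions [L].
E_p (potential energy) has dimensions [L^2 M T^-2].

Left side: [L^2 M T^-2]
Right side: [L M]

The two sides have different dimensions, so the equation is NOT dimensionally consistent.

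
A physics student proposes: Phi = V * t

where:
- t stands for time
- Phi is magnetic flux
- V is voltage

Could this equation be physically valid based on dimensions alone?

Yes

t (time) has dimensions [T].
Phi (magnetic flux) has dimensions [I^-1 L^2 M T^-2].
V (voltage) has dimensions [I^-1 L^2 M T^-3].

Left side: [I^-1 L^2 M T^-2]
Right side: [I^-1 L^2 M T^-2]

Both sides have the same dimensions, so the equation is dimensionally consistent.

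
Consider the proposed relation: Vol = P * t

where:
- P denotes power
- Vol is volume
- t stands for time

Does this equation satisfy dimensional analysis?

No

P (power) has dimensions [L^2 M T^-3].
Vol (volume) has dimensions [L^3].
t (time) has dimensions [T].

Left side: [L^3]
Right side: [L^2 M T^-2]

The two sides have different dimensions, so the equation is NOT dimensionally consistent.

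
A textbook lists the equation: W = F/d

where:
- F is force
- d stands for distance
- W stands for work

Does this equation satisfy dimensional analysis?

No

F (force) has dimensions [L M T^-2].
d (distance) has dimensions [L].
W (work) has dimensions [L^2 M T^-2].

Left side: [L^2 M T^-2]
Right side: [M T^-2]

The two sides have different dimensions, so the equation is NOT dimensionally consistent.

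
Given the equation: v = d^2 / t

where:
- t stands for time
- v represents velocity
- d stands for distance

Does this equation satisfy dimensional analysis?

No

t (time) has dimensions [T].
v (velocity) has dimensions [L T^-1].
d (distance) has dimensions [L].

Left side: [L T^-1]
Right side: [L^2 T^-1]

The two sides have different dimensions, so the equation is NOT dimensionally consistent.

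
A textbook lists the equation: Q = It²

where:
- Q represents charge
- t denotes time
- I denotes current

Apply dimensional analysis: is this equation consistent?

No

Q (charge) has dimensions [I T].
t (time) has dimensions [T].
I (current) has dimensions [I].

Left side: [I T]
Right side: [I T^2]

The two sides have different dimensions, so the equation is NOT dimensionally consistent.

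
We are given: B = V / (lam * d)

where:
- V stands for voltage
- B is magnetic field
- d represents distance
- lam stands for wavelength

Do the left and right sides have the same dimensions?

No

V (voltage) has dimensions [I^-1 L^2 M T^-3].
B (magnetic field) has dimensions [I^-1 M T^-2].
d (distance) has dimensions [L].
lam (wavelength) has dimensions [L].

Left side: [I^-1 M T^-2]
Right side: [I^-1 M T^-3]

The two sides have different dimensions, so the equation is NOT dimensionally consistent.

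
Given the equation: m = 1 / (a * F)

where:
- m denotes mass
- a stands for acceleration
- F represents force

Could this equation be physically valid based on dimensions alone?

No

m (mass) has dimensions [M].
a (acceleration) has dimensions [L T^-2].
F (force) has dimensions [L M T^-2].

Left side: [M]
Right side: [L^-2 M^-1 T^4]

The two sides have different dimensions, so the equation is NOT dimensionally consistent.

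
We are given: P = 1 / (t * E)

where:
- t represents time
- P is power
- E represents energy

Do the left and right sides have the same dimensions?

No

t (time) has dimensions [T].
P (power) has dimensions [L^2 M T^-3].
E (energy) has dimensions [L^2 M T^-2].

Left side: [L^2 M T^-3]
Right side: [L^-2 M^-1 T]

The two sides have different dimensions, so the equation is NOT dimensionally consistent.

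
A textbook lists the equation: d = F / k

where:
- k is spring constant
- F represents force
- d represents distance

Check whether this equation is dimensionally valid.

Yes

k (spring constant) has dimensions [M T^-2].
F (force) has dimensions [L M T^-2].
d (distance) has dimensions [L].

Left side: [L]
Right side: [L]

Both sides have the same dimensions, so the equation is dimensionally consistent.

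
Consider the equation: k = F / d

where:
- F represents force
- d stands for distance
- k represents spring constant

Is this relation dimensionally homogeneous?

Yes

F (force) has dimensions [L M T^-2].
d (distance) has dimensions [L].
k (spring constant) has dimensions [M T^-2].

Left side: [M T^-2]
Right side: [M T^-2]

Both sides have the same dimensions, so the equation is dimensionally consistent.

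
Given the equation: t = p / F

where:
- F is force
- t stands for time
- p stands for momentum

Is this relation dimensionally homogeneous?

Yes

F (force) has dimensions [L M T^-2].
t (time) has dimensions [T].
p (momentum) has dimensions [L M T^-1].

Left side: [T]
Right side: [T]

Both sides have the same dimensions, so the equation is dimensionally consistent.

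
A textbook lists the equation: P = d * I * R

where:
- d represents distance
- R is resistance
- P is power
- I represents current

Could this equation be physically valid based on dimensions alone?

No

d (distance) has dimensions [L].
R (resistance) has dimensions [I^-2 L^2 M T^-3].
P (power) has dimensions [L^2 M T^-3].
I (current) has dimensions [I].

Left side: [L^2 M T^-3]
Right side: [I^-1 L^3 M T^-3]

The two sides have different dimensions, so the equation is NOT dimensionally consistent.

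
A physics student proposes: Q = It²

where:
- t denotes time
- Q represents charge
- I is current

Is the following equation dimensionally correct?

No

t (time) has dimensions [T].
Q (charge) has dimensions [I T].
I (current) has dimensions [I].

Left side: [I T]
Right side: [I T^2]

The two sides have different dimensions, so the equation is NOT dimensionally consistent.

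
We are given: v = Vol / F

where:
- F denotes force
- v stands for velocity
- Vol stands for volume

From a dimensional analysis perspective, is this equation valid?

No

F (force) has dimensions [L M T^-2].
v (velocity) has dimensions [L T^-1].
Vol (volume) has dimensions [L^3].

Left side: [L T^-1]
Right side: [L^2 M^-1 T^2]

The two sides have different dimensions, so the equation is NOT dimensionally consistent.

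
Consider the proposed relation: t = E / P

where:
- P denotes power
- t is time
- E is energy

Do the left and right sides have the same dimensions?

Yes

P (power) has dimensions [L^2 M T^-3].
t (time) has dimensions [T].
E (energy) has dimensions [L^2 M T^-2].

Left side: [T]
Right side: [T]

Both sides have the same dimensions, so the equation is dimensionally consistent.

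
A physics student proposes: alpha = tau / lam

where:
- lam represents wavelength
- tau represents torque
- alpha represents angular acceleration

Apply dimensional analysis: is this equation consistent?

No

lam (wavelength) has dimensions [L].
tau (torque) has dimensions [L^2 M T^-2].
alpha (angular acceleration) has dimensions [T^-2].

Left side: [T^-2]
Right side: [L M T^-2]

The two sides have different dimensions, so the equation is NOT dimensionally consistent.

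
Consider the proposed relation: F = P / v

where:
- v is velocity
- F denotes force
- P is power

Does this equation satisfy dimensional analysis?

Yes

v (velocity) has dimensions [L T^-1].
F (force) has dimensions [L M T^-2].
P (power) has dimensions [L^2 M T^-3].

Left side: [L M T^-2]
Right side: [L M T^-2]

Both sides have the same dimensions, so the equation is dimensionally consistent.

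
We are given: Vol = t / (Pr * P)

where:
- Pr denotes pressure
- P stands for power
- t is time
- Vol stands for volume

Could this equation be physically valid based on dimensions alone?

No

Pr (pressure) has dimensions [L^-1 M T^-2].
P (power) has dimensions [L^2 M T^-3].
t (time) has dimensions [T].
Vol (volume) has dimensions [L^3].

Left side: [L^3]
Right side: [L^-1 M^-2 T^6]

The two sides have different dimensions, so the equation is NOT dimensionally consistent.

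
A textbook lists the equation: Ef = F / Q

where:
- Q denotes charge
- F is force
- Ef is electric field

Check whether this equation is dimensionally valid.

Yes

Q (charge) has dimensions [I T].
F (force) has dimensions [L M T^-2].
Ef (electric field) has dimensions [I^-1 L M T^-3].

Left side: [I^-1 L M T^-3]
Right side: [I^-1 L M T^-3]

Both sides have the same dimensions, so the equation is dimensionally consistent.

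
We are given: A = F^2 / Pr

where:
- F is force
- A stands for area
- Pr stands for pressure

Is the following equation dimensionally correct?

No

F (force) has dimensions [L M T^-2].
A (area) has dimensions [L^2].
Pr (pressure) has dimensions [L^-1 M T^-2].

Left side: [L^2]
Right side: [L^3 M T^-2]

The two sides have different dimensions, so the equation is NOT dimensionally consistent.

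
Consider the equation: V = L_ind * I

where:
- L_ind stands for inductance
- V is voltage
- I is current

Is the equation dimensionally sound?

No

L_ind (inductance) has dimensions [I^-2 L^2 M T^-2].
V (voltage) has dimensions [I^-1 L^2 M T^-3].
I (current) has dimensions [I].

Left side: [I^-1 L^2 M T^-3]
Right side: [I^-1 L^2 M T^-2]

The two sides have different dimensions, so the equation is NOT dimensionally consistent.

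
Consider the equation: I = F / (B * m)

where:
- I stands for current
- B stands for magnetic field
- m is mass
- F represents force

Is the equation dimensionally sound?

No

I (current) has dimensions [I].
B (magnetic field) has dimensions [I^-1 M T^-2].
m (mass) has dimensions [M].
F (force) has dimensions [L M T^-2].

Left side: [I]
Right side: [I L M^-1]

The two sides have different dimensions, so the equation is NOT dimensionally consistent.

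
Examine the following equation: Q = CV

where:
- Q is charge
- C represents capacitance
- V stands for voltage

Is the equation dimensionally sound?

Yes

Q (charge) has dimensions [I T].
C (capacitance) has dimensions [I^2 L^-2 M^-1 T^4].
V (voltage) has dimensions [I^-1 L^2 M T^-3].

Left side: [I T]
Right side: [I T]

Both sides have the same dimensions, so the equation is dimensionally consistent.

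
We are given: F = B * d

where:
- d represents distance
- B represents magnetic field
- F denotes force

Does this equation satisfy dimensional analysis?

No

d (distance) has dimensions [L].
B (magnetic field) has dimensions [I^-1 M T^-2].
F (force) has dimensions [L M T^-2].

Left side: [L M T^-2]
Right side: [I^-1 L M T^-2]

The two sides have different dimensions, so the equation is NOT dimensionally consistent.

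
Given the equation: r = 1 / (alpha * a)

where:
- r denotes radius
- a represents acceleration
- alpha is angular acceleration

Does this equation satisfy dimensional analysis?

No

r (radius) has dimensions [L].
a (acceleration) has dimensions [L T^-2].
alpha (angular acceleration) has dimensions [T^-2].

Left side: [L]
Right side: [L^-1 T^4]

The two sides have different dimensions, so the equation is NOT dimensionally consistent.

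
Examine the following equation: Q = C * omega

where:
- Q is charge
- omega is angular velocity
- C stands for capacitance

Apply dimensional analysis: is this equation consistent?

No

Q (charge) has dimensions [I T].
omega (angular velocity) has dimensions [T^-1].
C (capacitance) has dimensions [I^2 L^-2 M^-1 T^4].

Left side: [I T]
Right side: [I^2 L^-2 M^-1 T^3]

The two sides have different dimensions, so the equation is NOT dimensionally consistent.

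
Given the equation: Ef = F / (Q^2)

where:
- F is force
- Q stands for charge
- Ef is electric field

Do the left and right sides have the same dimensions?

No

F (force) has dimensions [L M T^-2].
Q (charge) has dimensions [I T].
Ef (electric field) has dimensions [I^-1 L M T^-3].

Left side: [I^-1 L M T^-3]
Right side: [I^-2 L M T^-4]

The two sides have different dimensions, so the equation is NOT dimensionally consistent.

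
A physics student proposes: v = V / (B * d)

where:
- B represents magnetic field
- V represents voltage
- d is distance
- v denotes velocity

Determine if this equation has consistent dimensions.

Yes

B (magnetic field) has dimensions [I^-1 M T^-2].
V (voltage) has dimensions [I^-1 L^2 M T^-3].
d (distance) has dimensions [L].
v (velocity) has dimensions [L T^-1].

Left side: [L T^-1]
Right side: [L T^-1]

Both sides have the same dimensions, so the equation is dimensionally consistent.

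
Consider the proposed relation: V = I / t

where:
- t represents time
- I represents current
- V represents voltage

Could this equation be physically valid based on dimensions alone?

No

t (time) has dimensions [T].
I (current) has dimensions [I].
V (voltage) has dimensions [I^-1 L^2 M T^-3].

Left side: [I^-1 L^2 M T^-3]
Right side: [I T^-1]

The two sides have different dimensions, so the equation is NOT dimensionally consistent.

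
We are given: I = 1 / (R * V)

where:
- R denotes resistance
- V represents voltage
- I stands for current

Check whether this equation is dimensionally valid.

No

R (resistance) has dimensions [I^-2 L^2 M T^-3].
V (voltage) has dimensions [I^-1 L^2 M T^-3].
I (current) has dimensions [I].

Left side: [I]
Right side: [I^3 L^-4 M^-2 T^6]

The two sides have different dimensions, so the equation is NOT dimensionally consistent.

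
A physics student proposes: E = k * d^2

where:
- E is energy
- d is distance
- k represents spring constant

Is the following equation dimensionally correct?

Yes

E (energy) has dimensions [L^2 M T^-2].
d (distance) has dimensions [L].
k (spring constant) has dimensions [M T^-2].

Left side: [L^2 M T^-2]
Right side: [L^2 M T^-2]

Both sides have the same dimensions, so the equation is dimensionally consistent.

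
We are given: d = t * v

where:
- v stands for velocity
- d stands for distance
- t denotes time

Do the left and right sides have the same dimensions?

Yes

v (velocity) has dimensions [L T^-1].
d (distance) has dimensions [L].
t (time) has dimensions [T].

Left side: [L]
Right side: [L]

Both sides have the same dimensions, so the equation is dimensionally consistent.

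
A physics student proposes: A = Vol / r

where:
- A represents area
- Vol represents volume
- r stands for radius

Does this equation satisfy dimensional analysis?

Yes

A (area) has dimensions [L^2].
Vol (volume) has dimensions [L^3].
r (radius) has dimensions [L].

Left side: [L^2]
Right side: [L^2]

Both sides have the same dimensions, so the equation is dimensionally consistent.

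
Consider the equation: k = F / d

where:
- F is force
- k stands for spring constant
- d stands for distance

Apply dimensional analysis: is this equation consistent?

Yes

F (force) has dimensions [L M T^-2].
k (spring constant) has dimensions [M T^-2].
d (distance) has dimensions [L].

Left side: [M T^-2]
Right side: [M T^-2]

Both sides have the same dimensions, so the equation is dimensionally consistent.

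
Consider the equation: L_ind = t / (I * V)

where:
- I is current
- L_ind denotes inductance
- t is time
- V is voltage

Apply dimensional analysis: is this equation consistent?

No

I (current) has dimensions [I].
L_ind (inductance) has dimensions [I^-2 L^2 M T^-2].
t (time) has dimensions [T].
V (voltage) has dimensions [I^-1 L^2 M T^-3].

Left side: [I^-2 L^2 M T^-2]
Right side: [L^-2 M^-1 T^4]

The two sides have different dimensions, so the equation is NOT dimensionally consistent.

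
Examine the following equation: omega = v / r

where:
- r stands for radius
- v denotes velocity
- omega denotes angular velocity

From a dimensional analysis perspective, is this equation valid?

Yes

r (radius) has dimensions [L].
v (velocity) has dimensions [L T^-1].
omega (angular velocity) has dimensions [T^-1].

Left side: [T^-1]
Right side: [T^-1]

Both sides have the same dimensions, so the equation is dimensionally consistent.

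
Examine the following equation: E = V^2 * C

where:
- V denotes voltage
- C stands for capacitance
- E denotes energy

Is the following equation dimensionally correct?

Yes

V (voltage) has dimensions [I^-1 L^2 M T^-3].
C (capacitance) has dimensions [I^2 L^-2 M^-1 T^4].
E (energy) has dimensions [L^2 M T^-2].

Left side: [L^2 M T^-2]
Right side: [L^2 M T^-2]

Both sides have the same dimensions, so the equation is dimensionally consistent.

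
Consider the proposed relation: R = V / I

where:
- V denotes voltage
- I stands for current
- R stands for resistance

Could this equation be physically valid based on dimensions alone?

Yes

V (voltage) has dimensions [I^-1 L^2 M T^-3].
I (current) has dimensions [I].
R (resistance) has dimensions [I^-2 L^2 M T^-3].

Left side: [I^-2 L^2 M T^-3]
Right side: [I^-2 L^2 M T^-3]

Both sides have the same dimensions, so the equation is dimensionally consistent.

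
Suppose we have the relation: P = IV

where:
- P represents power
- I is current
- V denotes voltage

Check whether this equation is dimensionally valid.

Yes

P (power) has dimensions [L^2 M T^-3].
I (current) has dimensions [I].
V (voltage) has dimensions [I^-1 L^2 M T^-3].

Left side: [L^2 M T^-3]
Right side: [L^2 M T^-3]

Both sides have the same dimensions, so the equation is dimensionally consistent.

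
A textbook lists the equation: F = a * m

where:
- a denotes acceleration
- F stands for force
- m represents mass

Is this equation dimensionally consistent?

Yes

a (acceleration) has dimensions [L T^-2].
F (force) has dimensions [L M T^-2].
m (mass) has dimensions [M].

Left side: [L M T^-2]
Right side: [L M T^-2]

Both sides have the same dimensions, so the equation is dimensionally consistent.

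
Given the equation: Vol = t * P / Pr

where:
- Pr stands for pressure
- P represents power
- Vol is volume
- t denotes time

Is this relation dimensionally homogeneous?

Yes

Pr (pressure) has dimensions [L^-1 M T^-2].
P (power) has dimensions [L^2 M T^-3].
Vol (volume) has dimensions [L^3].
t (time) has dimensions [T].

Left side: [L^3]
Right side: [L^3]

Both sides have the same dimensions, so the equation is dimensionally consistent.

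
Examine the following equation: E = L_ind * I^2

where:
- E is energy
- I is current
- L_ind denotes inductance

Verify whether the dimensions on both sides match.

Yes

E (energy) has dimensions [L^2 M T^-2].
I (current) has dimensions [I].
L_ind (inductance) has dimensions [I^-2 L^2 M T^-2].

Left side: [L^2 M T^-2]
Right side: [L^2 M T^-2]

Both sides have the same dimensions, so the equation is dimensionally consistent.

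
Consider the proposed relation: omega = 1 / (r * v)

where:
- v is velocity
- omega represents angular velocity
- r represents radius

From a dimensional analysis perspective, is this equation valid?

No

v (velocity) has dimensions [L T^-1].
omega (angular velocity) has dimensions [T^-1].
r (radius) has dimensions [L].

Left side: [T^-1]
Right side: [L^-2 T]

The two sides have different dimensions, so the equation is NOT dimensionally consistent.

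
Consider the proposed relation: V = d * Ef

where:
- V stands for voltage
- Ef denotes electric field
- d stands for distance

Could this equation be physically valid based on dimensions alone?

Yes

V (voltage) has dimensions [I^-1 L^2 M T^-3].
Ef (electric field) has dimensions [I^-1 L M T^-3].
d (distance) has dimensions [L].

Left side: [I^-1 L^2 M T^-3]
Right side: [I^-1 L^2 M T^-3]

Both sides have the same dimensions, so the equation is dimensionally consistent.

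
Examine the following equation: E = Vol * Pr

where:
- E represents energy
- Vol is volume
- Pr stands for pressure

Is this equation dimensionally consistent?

Yes

E (energy) has dimensions [L^2 M T^-2].
Vol (volume) has dimensions [L^3].
Pr (pressure) has dimensions [L^-1 M T^-2].

Left side: [L^2 M T^-2]
Right side: [L^2 M T^-2]

Both sides have the same dimensions, so the equation is dimensionally consistent.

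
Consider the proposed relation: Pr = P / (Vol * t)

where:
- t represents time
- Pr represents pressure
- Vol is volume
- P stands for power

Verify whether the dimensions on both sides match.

No

t (time) has dimensions [T].
Pr (pressure) has dimensions [L^-1 M T^-2].
Vol (volume) has dimensions [L^3].
P (power) has dimensions [L^2 M T^-3].

Left side: [L^-1 M T^-2]
Right side: [L^-1 M T^-4]

The two sides have different dimensions, so the equation is NOT dimensionally consistent.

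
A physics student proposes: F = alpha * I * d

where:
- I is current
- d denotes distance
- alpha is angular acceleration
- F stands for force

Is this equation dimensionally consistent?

No

I (current) has dimensions [I].
d (distance) has dimensions [L].
alpha (angular acceleration) has dimensions [T^-2].
F (force) has dimensions [L M T^-2].

Left side: [L M T^-2]
Right side: [I L T^-2]

The two sides have different dimensions, so the equation is NOT dimensionally consistent.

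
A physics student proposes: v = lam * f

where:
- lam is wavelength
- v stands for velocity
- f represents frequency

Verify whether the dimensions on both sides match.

Yes

lam (wavelength) has dimensions [L].
v (velocity) has dimensions [L T^-1].
f (frequency) has dimensions [T^-1].

Left side: [L T^-1]
Right side: [L T^-1]

Both sides have the same dimensions, so the equation is dimensionally consistent.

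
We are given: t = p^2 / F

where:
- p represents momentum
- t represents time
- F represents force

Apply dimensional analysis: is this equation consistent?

No

p (momentum) has dimensions [L M T^-1].
t (time) has dimensions [T].
F (force) has dimensions [L M T^-2].

Left side: [T]
Right side: [L M]

The two sides have different dimensions, so the equation is NOT dimensionally consistent.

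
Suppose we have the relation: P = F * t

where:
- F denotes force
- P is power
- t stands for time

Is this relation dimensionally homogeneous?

No

F (force) has dimensions [L M T^-2].
P (power) has dimensions [L^2 M T^-3].
t (time) has dimensions [T].

Left side: [L^2 M T^-3]
Right side: [L M T^-1]

The two sides have different dimensions, so the equation is NOT dimensionally consistent.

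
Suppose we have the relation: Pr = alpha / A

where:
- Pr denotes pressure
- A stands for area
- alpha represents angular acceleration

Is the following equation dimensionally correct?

No

Pr (pressure) has dimensions [L^-1 M T^-2].
A (area) has dimensions [L^2].
alpha (angular acceleration) has dimensions [T^-2].

Left side: [L^-1 M T^-2]
Right side: [L^-2 T^-2]

The two sides have different dimensions, so the equation is NOT dimensionally consistent.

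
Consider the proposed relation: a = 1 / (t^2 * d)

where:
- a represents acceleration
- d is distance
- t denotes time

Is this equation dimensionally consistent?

No

a (acceleration) has dimensions [L T^-2].
d (distance) has dimensions [L].
t (time) has dimensions [T].

Left side: [L T^-2]
Right side: [L^-1 T^-2]

The two sides have different dimensions, so the equation is NOT dimensionally consistent.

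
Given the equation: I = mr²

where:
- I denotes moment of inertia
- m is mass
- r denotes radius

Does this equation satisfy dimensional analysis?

Yes

I (moment of inertia) has dimensions [L^2 M].
m (mass) has dimensions [M].
r (radius) has dimensions [L].

Left side: [L^2 M]
Right side: [L^2 M]

Both sides have the same dimensions, so the equation is dimensionally consistent.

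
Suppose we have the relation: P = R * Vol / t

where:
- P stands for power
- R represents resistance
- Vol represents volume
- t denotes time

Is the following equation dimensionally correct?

No

P (power) has dimensions [L^2 M T^-3].
R (resistance) has dimensions [I^-2 L^2 M T^-3].
Vol (volume) has dimensions [L^3].
t (time) has dimensions [T].

Left side: [L^2 M T^-3]
Right side: [I^-2 L^5 M T^-4]

The two sides have different dimensions, so the equation is NOT dimensionally consistent.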